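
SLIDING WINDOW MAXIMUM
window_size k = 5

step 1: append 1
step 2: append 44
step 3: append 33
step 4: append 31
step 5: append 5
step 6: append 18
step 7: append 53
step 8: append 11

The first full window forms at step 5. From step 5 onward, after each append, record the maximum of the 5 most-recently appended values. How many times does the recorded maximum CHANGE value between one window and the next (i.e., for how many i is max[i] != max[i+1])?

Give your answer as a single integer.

Answer: 1

Derivation:
step 1: append 1 -> window=[1] (not full yet)
step 2: append 44 -> window=[1, 44] (not full yet)
step 3: append 33 -> window=[1, 44, 33] (not full yet)
step 4: append 31 -> window=[1, 44, 33, 31] (not full yet)
step 5: append 5 -> window=[1, 44, 33, 31, 5] -> max=44
step 6: append 18 -> window=[44, 33, 31, 5, 18] -> max=44
step 7: append 53 -> window=[33, 31, 5, 18, 53] -> max=53
step 8: append 11 -> window=[31, 5, 18, 53, 11] -> max=53
Recorded maximums: 44 44 53 53
Changes between consecutive maximums: 1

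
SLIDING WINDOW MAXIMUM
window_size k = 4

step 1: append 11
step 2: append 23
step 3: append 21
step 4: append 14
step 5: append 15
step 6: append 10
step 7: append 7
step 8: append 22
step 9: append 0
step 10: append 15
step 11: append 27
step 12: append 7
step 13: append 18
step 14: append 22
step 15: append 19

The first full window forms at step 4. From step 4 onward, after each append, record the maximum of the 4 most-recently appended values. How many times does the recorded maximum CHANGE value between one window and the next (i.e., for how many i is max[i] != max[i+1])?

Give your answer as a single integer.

Answer: 5

Derivation:
step 1: append 11 -> window=[11] (not full yet)
step 2: append 23 -> window=[11, 23] (not full yet)
step 3: append 21 -> window=[11, 23, 21] (not full yet)
step 4: append 14 -> window=[11, 23, 21, 14] -> max=23
step 5: append 15 -> window=[23, 21, 14, 15] -> max=23
step 6: append 10 -> window=[21, 14, 15, 10] -> max=21
step 7: append 7 -> window=[14, 15, 10, 7] -> max=15
step 8: append 22 -> window=[15, 10, 7, 22] -> max=22
step 9: append 0 -> window=[10, 7, 22, 0] -> max=22
step 10: append 15 -> window=[7, 22, 0, 15] -> max=22
step 11: append 27 -> window=[22, 0, 15, 27] -> max=27
step 12: append 7 -> window=[0, 15, 27, 7] -> max=27
step 13: append 18 -> window=[15, 27, 7, 18] -> max=27
step 14: append 22 -> window=[27, 7, 18, 22] -> max=27
step 15: append 19 -> window=[7, 18, 22, 19] -> max=22
Recorded maximums: 23 23 21 15 22 22 22 27 27 27 27 22
Changes between consecutive maximums: 5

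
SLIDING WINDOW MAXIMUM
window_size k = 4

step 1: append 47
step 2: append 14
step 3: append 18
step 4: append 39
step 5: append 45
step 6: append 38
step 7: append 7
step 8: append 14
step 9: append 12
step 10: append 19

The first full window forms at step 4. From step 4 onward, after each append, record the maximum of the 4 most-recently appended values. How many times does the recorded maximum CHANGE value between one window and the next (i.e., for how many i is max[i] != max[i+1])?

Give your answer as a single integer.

step 1: append 47 -> window=[47] (not full yet)
step 2: append 14 -> window=[47, 14] (not full yet)
step 3: append 18 -> window=[47, 14, 18] (not full yet)
step 4: append 39 -> window=[47, 14, 18, 39] -> max=47
step 5: append 45 -> window=[14, 18, 39, 45] -> max=45
step 6: append 38 -> window=[18, 39, 45, 38] -> max=45
step 7: append 7 -> window=[39, 45, 38, 7] -> max=45
step 8: append 14 -> window=[45, 38, 7, 14] -> max=45
step 9: append 12 -> window=[38, 7, 14, 12] -> max=38
step 10: append 19 -> window=[7, 14, 12, 19] -> max=19
Recorded maximums: 47 45 45 45 45 38 19
Changes between consecutive maximums: 3

Answer: 3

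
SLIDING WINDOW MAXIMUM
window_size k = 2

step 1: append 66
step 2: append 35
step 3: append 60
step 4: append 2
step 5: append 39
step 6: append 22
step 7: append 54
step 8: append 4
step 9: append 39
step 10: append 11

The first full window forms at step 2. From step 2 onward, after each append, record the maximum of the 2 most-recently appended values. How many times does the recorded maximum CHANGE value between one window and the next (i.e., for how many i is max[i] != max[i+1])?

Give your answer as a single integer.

step 1: append 66 -> window=[66] (not full yet)
step 2: append 35 -> window=[66, 35] -> max=66
step 3: append 60 -> window=[35, 60] -> max=60
step 4: append 2 -> window=[60, 2] -> max=60
step 5: append 39 -> window=[2, 39] -> max=39
step 6: append 22 -> window=[39, 22] -> max=39
step 7: append 54 -> window=[22, 54] -> max=54
step 8: append 4 -> window=[54, 4] -> max=54
step 9: append 39 -> window=[4, 39] -> max=39
step 10: append 11 -> window=[39, 11] -> max=39
Recorded maximums: 66 60 60 39 39 54 54 39 39
Changes between consecutive maximums: 4

Answer: 4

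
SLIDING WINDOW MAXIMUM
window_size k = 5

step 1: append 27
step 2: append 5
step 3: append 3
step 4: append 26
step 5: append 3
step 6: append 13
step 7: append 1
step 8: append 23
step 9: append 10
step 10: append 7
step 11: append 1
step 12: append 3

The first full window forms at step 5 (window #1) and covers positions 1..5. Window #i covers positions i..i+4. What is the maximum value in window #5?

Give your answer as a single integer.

Answer: 23

Derivation:
step 1: append 27 -> window=[27] (not full yet)
step 2: append 5 -> window=[27, 5] (not full yet)
step 3: append 3 -> window=[27, 5, 3] (not full yet)
step 4: append 26 -> window=[27, 5, 3, 26] (not full yet)
step 5: append 3 -> window=[27, 5, 3, 26, 3] -> max=27
step 6: append 13 -> window=[5, 3, 26, 3, 13] -> max=26
step 7: append 1 -> window=[3, 26, 3, 13, 1] -> max=26
step 8: append 23 -> window=[26, 3, 13, 1, 23] -> max=26
step 9: append 10 -> window=[3, 13, 1, 23, 10] -> max=23
Window #5 max = 23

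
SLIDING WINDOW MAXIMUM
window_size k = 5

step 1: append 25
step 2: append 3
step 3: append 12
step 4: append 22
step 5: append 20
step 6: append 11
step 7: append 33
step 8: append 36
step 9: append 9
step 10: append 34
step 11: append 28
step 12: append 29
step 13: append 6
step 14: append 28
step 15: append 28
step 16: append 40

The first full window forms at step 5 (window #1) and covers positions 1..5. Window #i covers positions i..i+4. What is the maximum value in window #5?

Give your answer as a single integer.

step 1: append 25 -> window=[25] (not full yet)
step 2: append 3 -> window=[25, 3] (not full yet)
step 3: append 12 -> window=[25, 3, 12] (not full yet)
step 4: append 22 -> window=[25, 3, 12, 22] (not full yet)
step 5: append 20 -> window=[25, 3, 12, 22, 20] -> max=25
step 6: append 11 -> window=[3, 12, 22, 20, 11] -> max=22
step 7: append 33 -> window=[12, 22, 20, 11, 33] -> max=33
step 8: append 36 -> window=[22, 20, 11, 33, 36] -> max=36
step 9: append 9 -> window=[20, 11, 33, 36, 9] -> max=36
Window #5 max = 36

Answer: 36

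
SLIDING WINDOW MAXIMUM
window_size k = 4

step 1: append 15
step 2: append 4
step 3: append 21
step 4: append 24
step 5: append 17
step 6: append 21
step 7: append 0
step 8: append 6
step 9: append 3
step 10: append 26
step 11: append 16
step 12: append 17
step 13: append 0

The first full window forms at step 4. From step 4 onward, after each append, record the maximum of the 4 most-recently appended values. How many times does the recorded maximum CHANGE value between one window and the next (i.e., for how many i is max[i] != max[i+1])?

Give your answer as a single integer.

Answer: 2

Derivation:
step 1: append 15 -> window=[15] (not full yet)
step 2: append 4 -> window=[15, 4] (not full yet)
step 3: append 21 -> window=[15, 4, 21] (not full yet)
step 4: append 24 -> window=[15, 4, 21, 24] -> max=24
step 5: append 17 -> window=[4, 21, 24, 17] -> max=24
step 6: append 21 -> window=[21, 24, 17, 21] -> max=24
step 7: append 0 -> window=[24, 17, 21, 0] -> max=24
step 8: append 6 -> window=[17, 21, 0, 6] -> max=21
step 9: append 3 -> window=[21, 0, 6, 3] -> max=21
step 10: append 26 -> window=[0, 6, 3, 26] -> max=26
step 11: append 16 -> window=[6, 3, 26, 16] -> max=26
step 12: append 17 -> window=[3, 26, 16, 17] -> max=26
step 13: append 0 -> window=[26, 16, 17, 0] -> max=26
Recorded maximums: 24 24 24 24 21 21 26 26 26 26
Changes between consecutive maximums: 2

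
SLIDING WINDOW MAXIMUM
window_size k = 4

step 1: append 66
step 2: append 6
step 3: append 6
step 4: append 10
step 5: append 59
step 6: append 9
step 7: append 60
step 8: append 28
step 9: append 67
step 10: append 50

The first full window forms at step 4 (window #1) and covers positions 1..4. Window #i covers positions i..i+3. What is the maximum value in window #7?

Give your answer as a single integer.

Answer: 67

Derivation:
step 1: append 66 -> window=[66] (not full yet)
step 2: append 6 -> window=[66, 6] (not full yet)
step 3: append 6 -> window=[66, 6, 6] (not full yet)
step 4: append 10 -> window=[66, 6, 6, 10] -> max=66
step 5: append 59 -> window=[6, 6, 10, 59] -> max=59
step 6: append 9 -> window=[6, 10, 59, 9] -> max=59
step 7: append 60 -> window=[10, 59, 9, 60] -> max=60
step 8: append 28 -> window=[59, 9, 60, 28] -> max=60
step 9: append 67 -> window=[9, 60, 28, 67] -> max=67
step 10: append 50 -> window=[60, 28, 67, 50] -> max=67
Window #7 max = 67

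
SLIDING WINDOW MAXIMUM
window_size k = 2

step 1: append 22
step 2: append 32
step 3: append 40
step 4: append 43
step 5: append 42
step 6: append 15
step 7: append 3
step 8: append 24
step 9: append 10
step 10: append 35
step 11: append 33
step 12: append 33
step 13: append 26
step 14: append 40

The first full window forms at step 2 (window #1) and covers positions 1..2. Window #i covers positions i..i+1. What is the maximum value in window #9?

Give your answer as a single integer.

Answer: 35

Derivation:
step 1: append 22 -> window=[22] (not full yet)
step 2: append 32 -> window=[22, 32] -> max=32
step 3: append 40 -> window=[32, 40] -> max=40
step 4: append 43 -> window=[40, 43] -> max=43
step 5: append 42 -> window=[43, 42] -> max=43
step 6: append 15 -> window=[42, 15] -> max=42
step 7: append 3 -> window=[15, 3] -> max=15
step 8: append 24 -> window=[3, 24] -> max=24
step 9: append 10 -> window=[24, 10] -> max=24
step 10: append 35 -> window=[10, 35] -> max=35
Window #9 max = 35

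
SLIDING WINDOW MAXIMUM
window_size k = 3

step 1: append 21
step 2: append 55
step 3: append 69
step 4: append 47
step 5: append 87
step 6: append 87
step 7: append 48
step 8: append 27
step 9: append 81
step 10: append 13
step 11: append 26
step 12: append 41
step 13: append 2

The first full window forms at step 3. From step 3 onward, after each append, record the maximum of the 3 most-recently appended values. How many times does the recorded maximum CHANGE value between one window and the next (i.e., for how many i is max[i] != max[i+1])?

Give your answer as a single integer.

Answer: 3

Derivation:
step 1: append 21 -> window=[21] (not full yet)
step 2: append 55 -> window=[21, 55] (not full yet)
step 3: append 69 -> window=[21, 55, 69] -> max=69
step 4: append 47 -> window=[55, 69, 47] -> max=69
step 5: append 87 -> window=[69, 47, 87] -> max=87
step 6: append 87 -> window=[47, 87, 87] -> max=87
step 7: append 48 -> window=[87, 87, 48] -> max=87
step 8: append 27 -> window=[87, 48, 27] -> max=87
step 9: append 81 -> window=[48, 27, 81] -> max=81
step 10: append 13 -> window=[27, 81, 13] -> max=81
step 11: append 26 -> window=[81, 13, 26] -> max=81
step 12: append 41 -> window=[13, 26, 41] -> max=41
step 13: append 2 -> window=[26, 41, 2] -> max=41
Recorded maximums: 69 69 87 87 87 87 81 81 81 41 41
Changes between consecutive maximums: 3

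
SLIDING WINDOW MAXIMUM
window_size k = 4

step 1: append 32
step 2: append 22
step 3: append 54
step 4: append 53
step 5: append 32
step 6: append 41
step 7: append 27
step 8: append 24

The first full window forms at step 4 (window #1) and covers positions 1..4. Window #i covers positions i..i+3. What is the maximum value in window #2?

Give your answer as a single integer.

step 1: append 32 -> window=[32] (not full yet)
step 2: append 22 -> window=[32, 22] (not full yet)
step 3: append 54 -> window=[32, 22, 54] (not full yet)
step 4: append 53 -> window=[32, 22, 54, 53] -> max=54
step 5: append 32 -> window=[22, 54, 53, 32] -> max=54
Window #2 max = 54

Answer: 54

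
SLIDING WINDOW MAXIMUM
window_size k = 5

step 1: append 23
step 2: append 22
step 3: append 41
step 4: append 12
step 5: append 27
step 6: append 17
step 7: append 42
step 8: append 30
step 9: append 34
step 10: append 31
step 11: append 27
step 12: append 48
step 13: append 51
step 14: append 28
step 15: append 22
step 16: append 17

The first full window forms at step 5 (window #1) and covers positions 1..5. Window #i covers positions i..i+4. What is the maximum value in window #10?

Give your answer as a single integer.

step 1: append 23 -> window=[23] (not full yet)
step 2: append 22 -> window=[23, 22] (not full yet)
step 3: append 41 -> window=[23, 22, 41] (not full yet)
step 4: append 12 -> window=[23, 22, 41, 12] (not full yet)
step 5: append 27 -> window=[23, 22, 41, 12, 27] -> max=41
step 6: append 17 -> window=[22, 41, 12, 27, 17] -> max=41
step 7: append 42 -> window=[41, 12, 27, 17, 42] -> max=42
step 8: append 30 -> window=[12, 27, 17, 42, 30] -> max=42
step 9: append 34 -> window=[27, 17, 42, 30, 34] -> max=42
step 10: append 31 -> window=[17, 42, 30, 34, 31] -> max=42
step 11: append 27 -> window=[42, 30, 34, 31, 27] -> max=42
step 12: append 48 -> window=[30, 34, 31, 27, 48] -> max=48
step 13: append 51 -> window=[34, 31, 27, 48, 51] -> max=51
step 14: append 28 -> window=[31, 27, 48, 51, 28] -> max=51
Window #10 max = 51

Answer: 51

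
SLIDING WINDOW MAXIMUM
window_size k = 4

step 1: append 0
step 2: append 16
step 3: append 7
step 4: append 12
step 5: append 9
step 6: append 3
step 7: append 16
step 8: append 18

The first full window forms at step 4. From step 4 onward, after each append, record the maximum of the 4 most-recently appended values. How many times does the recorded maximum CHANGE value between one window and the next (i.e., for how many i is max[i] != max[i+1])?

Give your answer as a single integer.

step 1: append 0 -> window=[0] (not full yet)
step 2: append 16 -> window=[0, 16] (not full yet)
step 3: append 7 -> window=[0, 16, 7] (not full yet)
step 4: append 12 -> window=[0, 16, 7, 12] -> max=16
step 5: append 9 -> window=[16, 7, 12, 9] -> max=16
step 6: append 3 -> window=[7, 12, 9, 3] -> max=12
step 7: append 16 -> window=[12, 9, 3, 16] -> max=16
step 8: append 18 -> window=[9, 3, 16, 18] -> max=18
Recorded maximums: 16 16 12 16 18
Changes between consecutive maximums: 3

Answer: 3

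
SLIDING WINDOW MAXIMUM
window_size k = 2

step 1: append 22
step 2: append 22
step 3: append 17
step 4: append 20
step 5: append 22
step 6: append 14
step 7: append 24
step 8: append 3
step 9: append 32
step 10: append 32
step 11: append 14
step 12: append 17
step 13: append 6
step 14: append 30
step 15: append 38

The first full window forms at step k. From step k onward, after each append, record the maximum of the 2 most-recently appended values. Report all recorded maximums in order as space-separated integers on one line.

step 1: append 22 -> window=[22] (not full yet)
step 2: append 22 -> window=[22, 22] -> max=22
step 3: append 17 -> window=[22, 17] -> max=22
step 4: append 20 -> window=[17, 20] -> max=20
step 5: append 22 -> window=[20, 22] -> max=22
step 6: append 14 -> window=[22, 14] -> max=22
step 7: append 24 -> window=[14, 24] -> max=24
step 8: append 3 -> window=[24, 3] -> max=24
step 9: append 32 -> window=[3, 32] -> max=32
step 10: append 32 -> window=[32, 32] -> max=32
step 11: append 14 -> window=[32, 14] -> max=32
step 12: append 17 -> window=[14, 17] -> max=17
step 13: append 6 -> window=[17, 6] -> max=17
step 14: append 30 -> window=[6, 30] -> max=30
step 15: append 38 -> window=[30, 38] -> max=38

Answer: 22 22 20 22 22 24 24 32 32 32 17 17 30 38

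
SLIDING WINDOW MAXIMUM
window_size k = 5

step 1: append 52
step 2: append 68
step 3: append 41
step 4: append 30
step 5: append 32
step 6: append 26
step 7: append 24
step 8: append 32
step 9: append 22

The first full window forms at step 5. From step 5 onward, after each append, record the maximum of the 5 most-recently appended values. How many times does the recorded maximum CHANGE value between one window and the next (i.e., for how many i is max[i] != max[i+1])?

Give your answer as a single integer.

Answer: 2

Derivation:
step 1: append 52 -> window=[52] (not full yet)
step 2: append 68 -> window=[52, 68] (not full yet)
step 3: append 41 -> window=[52, 68, 41] (not full yet)
step 4: append 30 -> window=[52, 68, 41, 30] (not full yet)
step 5: append 32 -> window=[52, 68, 41, 30, 32] -> max=68
step 6: append 26 -> window=[68, 41, 30, 32, 26] -> max=68
step 7: append 24 -> window=[41, 30, 32, 26, 24] -> max=41
step 8: append 32 -> window=[30, 32, 26, 24, 32] -> max=32
step 9: append 22 -> window=[32, 26, 24, 32, 22] -> max=32
Recorded maximums: 68 68 41 32 32
Changes between consecutive maximums: 2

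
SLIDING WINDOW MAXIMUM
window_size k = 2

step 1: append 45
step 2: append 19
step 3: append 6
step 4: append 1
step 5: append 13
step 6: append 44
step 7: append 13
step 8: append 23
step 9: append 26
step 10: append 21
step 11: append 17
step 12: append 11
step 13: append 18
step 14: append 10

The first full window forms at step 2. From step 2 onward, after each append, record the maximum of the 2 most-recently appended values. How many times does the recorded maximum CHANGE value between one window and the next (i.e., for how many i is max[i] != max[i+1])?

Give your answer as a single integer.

step 1: append 45 -> window=[45] (not full yet)
step 2: append 19 -> window=[45, 19] -> max=45
step 3: append 6 -> window=[19, 6] -> max=19
step 4: append 1 -> window=[6, 1] -> max=6
step 5: append 13 -> window=[1, 13] -> max=13
step 6: append 44 -> window=[13, 44] -> max=44
step 7: append 13 -> window=[44, 13] -> max=44
step 8: append 23 -> window=[13, 23] -> max=23
step 9: append 26 -> window=[23, 26] -> max=26
step 10: append 21 -> window=[26, 21] -> max=26
step 11: append 17 -> window=[21, 17] -> max=21
step 12: append 11 -> window=[17, 11] -> max=17
step 13: append 18 -> window=[11, 18] -> max=18
step 14: append 10 -> window=[18, 10] -> max=18
Recorded maximums: 45 19 6 13 44 44 23 26 26 21 17 18 18
Changes between consecutive maximums: 9

Answer: 9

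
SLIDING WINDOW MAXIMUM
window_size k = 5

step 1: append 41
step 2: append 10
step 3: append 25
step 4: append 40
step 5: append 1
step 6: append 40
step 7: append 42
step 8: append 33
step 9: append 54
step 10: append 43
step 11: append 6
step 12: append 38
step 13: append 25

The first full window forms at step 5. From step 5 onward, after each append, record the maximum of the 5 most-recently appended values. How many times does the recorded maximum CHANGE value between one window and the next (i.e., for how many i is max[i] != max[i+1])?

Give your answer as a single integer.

Answer: 3

Derivation:
step 1: append 41 -> window=[41] (not full yet)
step 2: append 10 -> window=[41, 10] (not full yet)
step 3: append 25 -> window=[41, 10, 25] (not full yet)
step 4: append 40 -> window=[41, 10, 25, 40] (not full yet)
step 5: append 1 -> window=[41, 10, 25, 40, 1] -> max=41
step 6: append 40 -> window=[10, 25, 40, 1, 40] -> max=40
step 7: append 42 -> window=[25, 40, 1, 40, 42] -> max=42
step 8: append 33 -> window=[40, 1, 40, 42, 33] -> max=42
step 9: append 54 -> window=[1, 40, 42, 33, 54] -> max=54
step 10: append 43 -> window=[40, 42, 33, 54, 43] -> max=54
step 11: append 6 -> window=[42, 33, 54, 43, 6] -> max=54
step 12: append 38 -> window=[33, 54, 43, 6, 38] -> max=54
step 13: append 25 -> window=[54, 43, 6, 38, 25] -> max=54
Recorded maximums: 41 40 42 42 54 54 54 54 54
Changes between consecutive maximums: 3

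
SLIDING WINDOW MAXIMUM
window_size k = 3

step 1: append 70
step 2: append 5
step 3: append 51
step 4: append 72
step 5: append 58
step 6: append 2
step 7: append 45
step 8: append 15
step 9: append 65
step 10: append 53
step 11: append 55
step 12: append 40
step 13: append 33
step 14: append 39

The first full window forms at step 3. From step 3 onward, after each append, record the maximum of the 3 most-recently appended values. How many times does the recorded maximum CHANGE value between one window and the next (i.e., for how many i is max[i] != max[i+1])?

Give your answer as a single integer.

Answer: 6

Derivation:
step 1: append 70 -> window=[70] (not full yet)
step 2: append 5 -> window=[70, 5] (not full yet)
step 3: append 51 -> window=[70, 5, 51] -> max=70
step 4: append 72 -> window=[5, 51, 72] -> max=72
step 5: append 58 -> window=[51, 72, 58] -> max=72
step 6: append 2 -> window=[72, 58, 2] -> max=72
step 7: append 45 -> window=[58, 2, 45] -> max=58
step 8: append 15 -> window=[2, 45, 15] -> max=45
step 9: append 65 -> window=[45, 15, 65] -> max=65
step 10: append 53 -> window=[15, 65, 53] -> max=65
step 11: append 55 -> window=[65, 53, 55] -> max=65
step 12: append 40 -> window=[53, 55, 40] -> max=55
step 13: append 33 -> window=[55, 40, 33] -> max=55
step 14: append 39 -> window=[40, 33, 39] -> max=40
Recorded maximums: 70 72 72 72 58 45 65 65 65 55 55 40
Changes between consecutive maximums: 6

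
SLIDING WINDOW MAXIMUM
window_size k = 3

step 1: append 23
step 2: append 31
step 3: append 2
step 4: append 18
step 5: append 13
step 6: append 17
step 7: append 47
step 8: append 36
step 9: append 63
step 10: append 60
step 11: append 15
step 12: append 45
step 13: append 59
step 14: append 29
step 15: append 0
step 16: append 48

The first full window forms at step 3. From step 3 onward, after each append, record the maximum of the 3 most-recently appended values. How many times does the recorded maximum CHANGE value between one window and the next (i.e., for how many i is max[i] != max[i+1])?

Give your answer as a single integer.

Answer: 6

Derivation:
step 1: append 23 -> window=[23] (not full yet)
step 2: append 31 -> window=[23, 31] (not full yet)
step 3: append 2 -> window=[23, 31, 2] -> max=31
step 4: append 18 -> window=[31, 2, 18] -> max=31
step 5: append 13 -> window=[2, 18, 13] -> max=18
step 6: append 17 -> window=[18, 13, 17] -> max=18
step 7: append 47 -> window=[13, 17, 47] -> max=47
step 8: append 36 -> window=[17, 47, 36] -> max=47
step 9: append 63 -> window=[47, 36, 63] -> max=63
step 10: append 60 -> window=[36, 63, 60] -> max=63
step 11: append 15 -> window=[63, 60, 15] -> max=63
step 12: append 45 -> window=[60, 15, 45] -> max=60
step 13: append 59 -> window=[15, 45, 59] -> max=59
step 14: append 29 -> window=[45, 59, 29] -> max=59
step 15: append 0 -> window=[59, 29, 0] -> max=59
step 16: append 48 -> window=[29, 0, 48] -> max=48
Recorded maximums: 31 31 18 18 47 47 63 63 63 60 59 59 59 48
Changes between consecutive maximums: 6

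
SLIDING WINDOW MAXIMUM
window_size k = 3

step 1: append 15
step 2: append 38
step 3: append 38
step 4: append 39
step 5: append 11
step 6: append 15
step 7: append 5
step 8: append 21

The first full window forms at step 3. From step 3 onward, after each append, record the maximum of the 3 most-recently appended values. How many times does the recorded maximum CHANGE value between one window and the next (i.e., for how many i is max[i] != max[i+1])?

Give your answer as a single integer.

step 1: append 15 -> window=[15] (not full yet)
step 2: append 38 -> window=[15, 38] (not full yet)
step 3: append 38 -> window=[15, 38, 38] -> max=38
step 4: append 39 -> window=[38, 38, 39] -> max=39
step 5: append 11 -> window=[38, 39, 11] -> max=39
step 6: append 15 -> window=[39, 11, 15] -> max=39
step 7: append 5 -> window=[11, 15, 5] -> max=15
step 8: append 21 -> window=[15, 5, 21] -> max=21
Recorded maximums: 38 39 39 39 15 21
Changes between consecutive maximums: 3

Answer: 3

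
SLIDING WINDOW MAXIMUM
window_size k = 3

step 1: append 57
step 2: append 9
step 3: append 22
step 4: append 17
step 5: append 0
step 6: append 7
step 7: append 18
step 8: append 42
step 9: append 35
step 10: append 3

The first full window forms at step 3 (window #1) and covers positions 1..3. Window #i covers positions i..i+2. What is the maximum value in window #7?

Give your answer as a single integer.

step 1: append 57 -> window=[57] (not full yet)
step 2: append 9 -> window=[57, 9] (not full yet)
step 3: append 22 -> window=[57, 9, 22] -> max=57
step 4: append 17 -> window=[9, 22, 17] -> max=22
step 5: append 0 -> window=[22, 17, 0] -> max=22
step 6: append 7 -> window=[17, 0, 7] -> max=17
step 7: append 18 -> window=[0, 7, 18] -> max=18
step 8: append 42 -> window=[7, 18, 42] -> max=42
step 9: append 35 -> window=[18, 42, 35] -> max=42
Window #7 max = 42

Answer: 42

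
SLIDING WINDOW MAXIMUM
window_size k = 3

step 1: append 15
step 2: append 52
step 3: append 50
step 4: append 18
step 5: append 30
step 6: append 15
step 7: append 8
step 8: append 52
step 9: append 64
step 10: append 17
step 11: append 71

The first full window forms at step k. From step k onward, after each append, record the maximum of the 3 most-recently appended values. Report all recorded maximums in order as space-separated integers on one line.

Answer: 52 52 50 30 30 52 64 64 71

Derivation:
step 1: append 15 -> window=[15] (not full yet)
step 2: append 52 -> window=[15, 52] (not full yet)
step 3: append 50 -> window=[15, 52, 50] -> max=52
step 4: append 18 -> window=[52, 50, 18] -> max=52
step 5: append 30 -> window=[50, 18, 30] -> max=50
step 6: append 15 -> window=[18, 30, 15] -> max=30
step 7: append 8 -> window=[30, 15, 8] -> max=30
step 8: append 52 -> window=[15, 8, 52] -> max=52
step 9: append 64 -> window=[8, 52, 64] -> max=64
step 10: append 17 -> window=[52, 64, 17] -> max=64
step 11: append 71 -> window=[64, 17, 71] -> max=71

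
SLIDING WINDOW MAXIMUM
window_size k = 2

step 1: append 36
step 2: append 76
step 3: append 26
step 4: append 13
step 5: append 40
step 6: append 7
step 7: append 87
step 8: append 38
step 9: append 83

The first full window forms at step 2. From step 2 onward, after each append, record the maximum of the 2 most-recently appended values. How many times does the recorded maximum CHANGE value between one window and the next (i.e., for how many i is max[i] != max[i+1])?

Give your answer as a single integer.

step 1: append 36 -> window=[36] (not full yet)
step 2: append 76 -> window=[36, 76] -> max=76
step 3: append 26 -> window=[76, 26] -> max=76
step 4: append 13 -> window=[26, 13] -> max=26
step 5: append 40 -> window=[13, 40] -> max=40
step 6: append 7 -> window=[40, 7] -> max=40
step 7: append 87 -> window=[7, 87] -> max=87
step 8: append 38 -> window=[87, 38] -> max=87
step 9: append 83 -> window=[38, 83] -> max=83
Recorded maximums: 76 76 26 40 40 87 87 83
Changes between consecutive maximums: 4

Answer: 4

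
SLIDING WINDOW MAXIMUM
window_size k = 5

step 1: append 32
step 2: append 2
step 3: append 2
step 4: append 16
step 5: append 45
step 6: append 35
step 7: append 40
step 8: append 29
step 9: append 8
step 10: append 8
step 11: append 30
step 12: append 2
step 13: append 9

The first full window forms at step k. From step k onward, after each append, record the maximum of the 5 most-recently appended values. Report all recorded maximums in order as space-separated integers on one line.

Answer: 45 45 45 45 45 40 40 30 30

Derivation:
step 1: append 32 -> window=[32] (not full yet)
step 2: append 2 -> window=[32, 2] (not full yet)
step 3: append 2 -> window=[32, 2, 2] (not full yet)
step 4: append 16 -> window=[32, 2, 2, 16] (not full yet)
step 5: append 45 -> window=[32, 2, 2, 16, 45] -> max=45
step 6: append 35 -> window=[2, 2, 16, 45, 35] -> max=45
step 7: append 40 -> window=[2, 16, 45, 35, 40] -> max=45
step 8: append 29 -> window=[16, 45, 35, 40, 29] -> max=45
step 9: append 8 -> window=[45, 35, 40, 29, 8] -> max=45
step 10: append 8 -> window=[35, 40, 29, 8, 8] -> max=40
step 11: append 30 -> window=[40, 29, 8, 8, 30] -> max=40
step 12: append 2 -> window=[29, 8, 8, 30, 2] -> max=30
step 13: append 9 -> window=[8, 8, 30, 2, 9] -> max=30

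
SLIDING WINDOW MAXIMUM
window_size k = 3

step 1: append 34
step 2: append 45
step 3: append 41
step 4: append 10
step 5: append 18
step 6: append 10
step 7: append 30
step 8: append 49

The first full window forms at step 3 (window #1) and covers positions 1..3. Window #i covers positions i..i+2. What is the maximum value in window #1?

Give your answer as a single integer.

step 1: append 34 -> window=[34] (not full yet)
step 2: append 45 -> window=[34, 45] (not full yet)
step 3: append 41 -> window=[34, 45, 41] -> max=45
Window #1 max = 45

Answer: 45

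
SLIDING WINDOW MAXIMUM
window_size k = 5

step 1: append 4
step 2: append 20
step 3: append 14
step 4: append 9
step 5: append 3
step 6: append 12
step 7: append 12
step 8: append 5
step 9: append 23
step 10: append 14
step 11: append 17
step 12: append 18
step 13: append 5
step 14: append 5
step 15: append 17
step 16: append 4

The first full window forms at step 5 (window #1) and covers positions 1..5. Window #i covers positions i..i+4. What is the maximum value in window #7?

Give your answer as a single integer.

Answer: 23

Derivation:
step 1: append 4 -> window=[4] (not full yet)
step 2: append 20 -> window=[4, 20] (not full yet)
step 3: append 14 -> window=[4, 20, 14] (not full yet)
step 4: append 9 -> window=[4, 20, 14, 9] (not full yet)
step 5: append 3 -> window=[4, 20, 14, 9, 3] -> max=20
step 6: append 12 -> window=[20, 14, 9, 3, 12] -> max=20
step 7: append 12 -> window=[14, 9, 3, 12, 12] -> max=14
step 8: append 5 -> window=[9, 3, 12, 12, 5] -> max=12
step 9: append 23 -> window=[3, 12, 12, 5, 23] -> max=23
step 10: append 14 -> window=[12, 12, 5, 23, 14] -> max=23
step 11: append 17 -> window=[12, 5, 23, 14, 17] -> max=23
Window #7 max = 23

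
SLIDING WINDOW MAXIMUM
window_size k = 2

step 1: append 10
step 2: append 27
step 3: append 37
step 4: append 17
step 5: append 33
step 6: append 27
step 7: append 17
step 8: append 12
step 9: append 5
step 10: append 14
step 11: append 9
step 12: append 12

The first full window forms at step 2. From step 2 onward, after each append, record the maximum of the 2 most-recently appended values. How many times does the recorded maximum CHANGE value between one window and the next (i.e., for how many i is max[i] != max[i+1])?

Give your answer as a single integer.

step 1: append 10 -> window=[10] (not full yet)
step 2: append 27 -> window=[10, 27] -> max=27
step 3: append 37 -> window=[27, 37] -> max=37
step 4: append 17 -> window=[37, 17] -> max=37
step 5: append 33 -> window=[17, 33] -> max=33
step 6: append 27 -> window=[33, 27] -> max=33
step 7: append 17 -> window=[27, 17] -> max=27
step 8: append 12 -> window=[17, 12] -> max=17
step 9: append 5 -> window=[12, 5] -> max=12
step 10: append 14 -> window=[5, 14] -> max=14
step 11: append 9 -> window=[14, 9] -> max=14
step 12: append 12 -> window=[9, 12] -> max=12
Recorded maximums: 27 37 37 33 33 27 17 12 14 14 12
Changes between consecutive maximums: 7

Answer: 7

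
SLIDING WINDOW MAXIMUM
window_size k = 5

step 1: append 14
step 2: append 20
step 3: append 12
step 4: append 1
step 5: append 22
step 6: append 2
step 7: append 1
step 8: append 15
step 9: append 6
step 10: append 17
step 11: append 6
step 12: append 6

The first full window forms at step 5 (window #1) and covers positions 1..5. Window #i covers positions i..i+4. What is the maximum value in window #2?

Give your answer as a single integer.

Answer: 22

Derivation:
step 1: append 14 -> window=[14] (not full yet)
step 2: append 20 -> window=[14, 20] (not full yet)
step 3: append 12 -> window=[14, 20, 12] (not full yet)
step 4: append 1 -> window=[14, 20, 12, 1] (not full yet)
step 5: append 22 -> window=[14, 20, 12, 1, 22] -> max=22
step 6: append 2 -> window=[20, 12, 1, 22, 2] -> max=22
Window #2 max = 22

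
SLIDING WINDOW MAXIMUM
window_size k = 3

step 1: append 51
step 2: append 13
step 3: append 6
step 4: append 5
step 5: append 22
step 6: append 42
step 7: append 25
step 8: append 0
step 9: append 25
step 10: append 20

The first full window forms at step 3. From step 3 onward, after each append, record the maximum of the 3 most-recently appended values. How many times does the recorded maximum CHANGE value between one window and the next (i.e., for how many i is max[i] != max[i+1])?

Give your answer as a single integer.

Answer: 4

Derivation:
step 1: append 51 -> window=[51] (not full yet)
step 2: append 13 -> window=[51, 13] (not full yet)
step 3: append 6 -> window=[51, 13, 6] -> max=51
step 4: append 5 -> window=[13, 6, 5] -> max=13
step 5: append 22 -> window=[6, 5, 22] -> max=22
step 6: append 42 -> window=[5, 22, 42] -> max=42
step 7: append 25 -> window=[22, 42, 25] -> max=42
step 8: append 0 -> window=[42, 25, 0] -> max=42
step 9: append 25 -> window=[25, 0, 25] -> max=25
step 10: append 20 -> window=[0, 25, 20] -> max=25
Recorded maximums: 51 13 22 42 42 42 25 25
Changes between consecutive maximums: 4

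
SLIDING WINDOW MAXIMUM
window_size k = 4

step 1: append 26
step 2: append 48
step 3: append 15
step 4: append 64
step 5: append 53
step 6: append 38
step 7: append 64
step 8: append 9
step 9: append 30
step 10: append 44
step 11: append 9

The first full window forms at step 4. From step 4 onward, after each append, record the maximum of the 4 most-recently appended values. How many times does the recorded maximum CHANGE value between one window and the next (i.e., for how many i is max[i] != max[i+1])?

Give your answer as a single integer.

Answer: 1

Derivation:
step 1: append 26 -> window=[26] (not full yet)
step 2: append 48 -> window=[26, 48] (not full yet)
step 3: append 15 -> window=[26, 48, 15] (not full yet)
step 4: append 64 -> window=[26, 48, 15, 64] -> max=64
step 5: append 53 -> window=[48, 15, 64, 53] -> max=64
step 6: append 38 -> window=[15, 64, 53, 38] -> max=64
step 7: append 64 -> window=[64, 53, 38, 64] -> max=64
step 8: append 9 -> window=[53, 38, 64, 9] -> max=64
step 9: append 30 -> window=[38, 64, 9, 30] -> max=64
step 10: append 44 -> window=[64, 9, 30, 44] -> max=64
step 11: append 9 -> window=[9, 30, 44, 9] -> max=44
Recorded maximums: 64 64 64 64 64 64 64 44
Changes between consecutive maximums: 1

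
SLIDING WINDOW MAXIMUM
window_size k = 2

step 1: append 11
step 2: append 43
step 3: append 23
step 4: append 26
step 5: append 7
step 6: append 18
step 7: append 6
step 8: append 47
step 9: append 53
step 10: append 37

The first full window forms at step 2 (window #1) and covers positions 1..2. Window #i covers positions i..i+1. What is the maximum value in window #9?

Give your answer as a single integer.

step 1: append 11 -> window=[11] (not full yet)
step 2: append 43 -> window=[11, 43] -> max=43
step 3: append 23 -> window=[43, 23] -> max=43
step 4: append 26 -> window=[23, 26] -> max=26
step 5: append 7 -> window=[26, 7] -> max=26
step 6: append 18 -> window=[7, 18] -> max=18
step 7: append 6 -> window=[18, 6] -> max=18
step 8: append 47 -> window=[6, 47] -> max=47
step 9: append 53 -> window=[47, 53] -> max=53
step 10: append 37 -> window=[53, 37] -> max=53
Window #9 max = 53

Answer: 53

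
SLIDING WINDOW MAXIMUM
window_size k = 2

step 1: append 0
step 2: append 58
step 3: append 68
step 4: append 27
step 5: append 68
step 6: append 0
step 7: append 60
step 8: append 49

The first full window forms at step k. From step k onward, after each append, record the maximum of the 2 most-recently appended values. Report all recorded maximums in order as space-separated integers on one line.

Answer: 58 68 68 68 68 60 60

Derivation:
step 1: append 0 -> window=[0] (not full yet)
step 2: append 58 -> window=[0, 58] -> max=58
step 3: append 68 -> window=[58, 68] -> max=68
step 4: append 27 -> window=[68, 27] -> max=68
step 5: append 68 -> window=[27, 68] -> max=68
step 6: append 0 -> window=[68, 0] -> max=68
step 7: append 60 -> window=[0, 60] -> max=60
step 8: append 49 -> window=[60, 49] -> max=60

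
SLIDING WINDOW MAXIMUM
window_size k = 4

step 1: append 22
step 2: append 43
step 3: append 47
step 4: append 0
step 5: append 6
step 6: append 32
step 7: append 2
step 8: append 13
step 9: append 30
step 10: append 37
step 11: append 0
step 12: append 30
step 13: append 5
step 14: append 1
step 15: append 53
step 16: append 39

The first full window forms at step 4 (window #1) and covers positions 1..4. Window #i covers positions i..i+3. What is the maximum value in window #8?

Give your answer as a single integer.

Answer: 37

Derivation:
step 1: append 22 -> window=[22] (not full yet)
step 2: append 43 -> window=[22, 43] (not full yet)
step 3: append 47 -> window=[22, 43, 47] (not full yet)
step 4: append 0 -> window=[22, 43, 47, 0] -> max=47
step 5: append 6 -> window=[43, 47, 0, 6] -> max=47
step 6: append 32 -> window=[47, 0, 6, 32] -> max=47
step 7: append 2 -> window=[0, 6, 32, 2] -> max=32
step 8: append 13 -> window=[6, 32, 2, 13] -> max=32
step 9: append 30 -> window=[32, 2, 13, 30] -> max=32
step 10: append 37 -> window=[2, 13, 30, 37] -> max=37
step 11: append 0 -> window=[13, 30, 37, 0] -> max=37
Window #8 max = 37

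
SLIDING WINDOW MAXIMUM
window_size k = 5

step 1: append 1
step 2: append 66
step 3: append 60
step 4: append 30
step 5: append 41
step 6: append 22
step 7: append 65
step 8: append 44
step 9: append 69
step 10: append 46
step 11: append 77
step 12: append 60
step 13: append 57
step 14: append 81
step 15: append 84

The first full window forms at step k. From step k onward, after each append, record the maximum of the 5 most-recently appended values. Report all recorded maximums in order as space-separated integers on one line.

Answer: 66 66 65 65 69 69 77 77 77 81 84

Derivation:
step 1: append 1 -> window=[1] (not full yet)
step 2: append 66 -> window=[1, 66] (not full yet)
step 3: append 60 -> window=[1, 66, 60] (not full yet)
step 4: append 30 -> window=[1, 66, 60, 30] (not full yet)
step 5: append 41 -> window=[1, 66, 60, 30, 41] -> max=66
step 6: append 22 -> window=[66, 60, 30, 41, 22] -> max=66
step 7: append 65 -> window=[60, 30, 41, 22, 65] -> max=65
step 8: append 44 -> window=[30, 41, 22, 65, 44] -> max=65
step 9: append 69 -> window=[41, 22, 65, 44, 69] -> max=69
step 10: append 46 -> window=[22, 65, 44, 69, 46] -> max=69
step 11: append 77 -> window=[65, 44, 69, 46, 77] -> max=77
step 12: append 60 -> window=[44, 69, 46, 77, 60] -> max=77
step 13: append 57 -> window=[69, 46, 77, 60, 57] -> max=77
step 14: append 81 -> window=[46, 77, 60, 57, 81] -> max=81
step 15: append 84 -> window=[77, 60, 57, 81, 84] -> max=84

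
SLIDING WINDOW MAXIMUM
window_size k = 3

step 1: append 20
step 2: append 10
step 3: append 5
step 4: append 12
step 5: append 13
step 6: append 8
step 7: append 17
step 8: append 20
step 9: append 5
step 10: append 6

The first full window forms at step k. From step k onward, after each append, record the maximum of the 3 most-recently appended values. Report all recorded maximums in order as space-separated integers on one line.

Answer: 20 12 13 13 17 20 20 20

Derivation:
step 1: append 20 -> window=[20] (not full yet)
step 2: append 10 -> window=[20, 10] (not full yet)
step 3: append 5 -> window=[20, 10, 5] -> max=20
step 4: append 12 -> window=[10, 5, 12] -> max=12
step 5: append 13 -> window=[5, 12, 13] -> max=13
step 6: append 8 -> window=[12, 13, 8] -> max=13
step 7: append 17 -> window=[13, 8, 17] -> max=17
step 8: append 20 -> window=[8, 17, 20] -> max=20
step 9: append 5 -> window=[17, 20, 5] -> max=20
step 10: append 6 -> window=[20, 5, 6] -> max=20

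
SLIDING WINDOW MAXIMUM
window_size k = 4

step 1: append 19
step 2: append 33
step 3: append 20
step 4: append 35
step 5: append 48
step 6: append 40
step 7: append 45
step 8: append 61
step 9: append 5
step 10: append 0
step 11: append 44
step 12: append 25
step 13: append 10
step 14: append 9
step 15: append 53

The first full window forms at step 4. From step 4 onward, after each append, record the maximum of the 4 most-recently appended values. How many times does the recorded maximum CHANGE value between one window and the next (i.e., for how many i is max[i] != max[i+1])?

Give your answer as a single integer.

step 1: append 19 -> window=[19] (not full yet)
step 2: append 33 -> window=[19, 33] (not full yet)
step 3: append 20 -> window=[19, 33, 20] (not full yet)
step 4: append 35 -> window=[19, 33, 20, 35] -> max=35
step 5: append 48 -> window=[33, 20, 35, 48] -> max=48
step 6: append 40 -> window=[20, 35, 48, 40] -> max=48
step 7: append 45 -> window=[35, 48, 40, 45] -> max=48
step 8: append 61 -> window=[48, 40, 45, 61] -> max=61
step 9: append 5 -> window=[40, 45, 61, 5] -> max=61
step 10: append 0 -> window=[45, 61, 5, 0] -> max=61
step 11: append 44 -> window=[61, 5, 0, 44] -> max=61
step 12: append 25 -> window=[5, 0, 44, 25] -> max=44
step 13: append 10 -> window=[0, 44, 25, 10] -> max=44
step 14: append 9 -> window=[44, 25, 10, 9] -> max=44
step 15: append 53 -> window=[25, 10, 9, 53] -> max=53
Recorded maximums: 35 48 48 48 61 61 61 61 44 44 44 53
Changes between consecutive maximums: 4

Answer: 4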